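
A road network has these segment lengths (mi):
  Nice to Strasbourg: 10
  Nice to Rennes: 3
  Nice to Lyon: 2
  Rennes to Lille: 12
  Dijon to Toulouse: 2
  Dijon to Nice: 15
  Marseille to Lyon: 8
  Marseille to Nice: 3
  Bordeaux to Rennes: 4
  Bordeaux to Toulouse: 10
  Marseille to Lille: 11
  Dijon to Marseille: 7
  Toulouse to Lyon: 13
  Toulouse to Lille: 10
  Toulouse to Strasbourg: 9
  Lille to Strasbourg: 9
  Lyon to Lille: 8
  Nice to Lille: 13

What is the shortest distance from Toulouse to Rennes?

14

Some routes from Toulouse to Rennes:
Toulouse-Lyon-Nice-Rennes: 13 + 2 + 3 = 18
Toulouse-Bordeaux-Rennes: 10 + 4 = 14
Toulouse-Dijon-Marseille-Nice-Rennes: 2 + 7 + 3 + 3 = 15
Toulouse-Dijon-Nice-Rennes: 2 + 15 + 3 = 20
The minimum is 14 mi.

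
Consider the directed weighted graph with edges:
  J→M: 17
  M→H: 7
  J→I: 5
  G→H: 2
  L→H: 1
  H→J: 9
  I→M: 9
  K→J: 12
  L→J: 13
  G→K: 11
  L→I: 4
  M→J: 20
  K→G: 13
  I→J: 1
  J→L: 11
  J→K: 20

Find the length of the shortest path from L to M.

13

A few of the L→M routes:
L → I → M: 4 + 9 = 13
L → I → J → M: 4 + 1 + 17 = 22
L → H → J → I → M: 1 + 9 + 5 + 9 = 24
Shortest: 13.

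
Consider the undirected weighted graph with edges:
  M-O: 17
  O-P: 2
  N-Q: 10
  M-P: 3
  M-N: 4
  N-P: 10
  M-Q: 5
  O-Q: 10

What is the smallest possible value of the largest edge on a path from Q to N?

5

Comparing a few candidate routes:
Q - M - N: max(5, 4) = 5
Q - O - P - N: max(10, 2, 10) = 10
Q - O - P - M - N: max(10, 2, 3, 4) = 10
Q - M - P - N: max(5, 3, 10) = 10
Q - N: max(10) = 10
Smallest bottleneck: 5.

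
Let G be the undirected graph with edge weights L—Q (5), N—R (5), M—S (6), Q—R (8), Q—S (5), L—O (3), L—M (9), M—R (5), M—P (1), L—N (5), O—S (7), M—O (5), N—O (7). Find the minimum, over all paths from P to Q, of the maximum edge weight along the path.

5

A few of the P→Q routes:
P -> M -> R -> N -> L -> Q: max(1, 5, 5, 5, 5) = 5
P -> M -> O -> N -> L -> Q: max(1, 5, 7, 5, 5) = 7
P -> M -> S -> Q: max(1, 6, 5) = 6
P -> M -> O -> L -> Q: max(1, 5, 3, 5) = 5
Best route has worst link 5.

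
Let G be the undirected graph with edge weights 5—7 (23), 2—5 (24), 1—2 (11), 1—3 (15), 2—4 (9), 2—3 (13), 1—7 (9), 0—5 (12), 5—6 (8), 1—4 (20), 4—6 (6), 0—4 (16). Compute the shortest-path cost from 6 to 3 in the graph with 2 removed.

41

Paths from 6 to 3 avoiding 2:
6 -> 5 -> 7 -> 1 -> 3: 8 + 23 + 9 + 15 = 55
6 -> 4 -> 1 -> 3: 6 + 20 + 15 = 41
6 -> 4 -> 0 -> 5 -> 7 -> 1 -> 3: 6 + 16 + 12 + 23 + 9 + 15 = 81
6 -> 5 -> 0 -> 4 -> 1 -> 3: 8 + 12 + 16 + 20 + 15 = 71
Best route has total 41.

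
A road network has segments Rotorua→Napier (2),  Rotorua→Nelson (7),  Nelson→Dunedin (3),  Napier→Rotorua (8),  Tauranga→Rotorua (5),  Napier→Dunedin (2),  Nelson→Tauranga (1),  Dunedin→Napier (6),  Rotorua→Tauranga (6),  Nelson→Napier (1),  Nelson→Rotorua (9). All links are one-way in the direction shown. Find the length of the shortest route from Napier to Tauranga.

14

Paths from Napier to Tauranga:
Napier -> Rotorua -> Tauranga: 8 + 6 = 14
Napier -> Rotorua -> Nelson -> Tauranga: 8 + 7 + 1 = 16
Shortest: 14.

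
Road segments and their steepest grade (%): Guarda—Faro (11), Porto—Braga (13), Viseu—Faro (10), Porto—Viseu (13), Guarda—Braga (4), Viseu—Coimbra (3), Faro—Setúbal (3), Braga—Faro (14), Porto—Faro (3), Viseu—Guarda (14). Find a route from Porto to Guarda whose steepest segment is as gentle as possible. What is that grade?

11

A few of the Porto→Guarda routes:
Porto → Braga → Faro → Viseu → Guarda: max(13, 14, 10, 14) = 14
Porto → Viseu → Faro → Guarda: max(13, 10, 11) = 13
Porto → Braga → Faro → Guarda: max(13, 14, 11) = 14
Porto → Braga → Guarda: max(13, 4) = 13
Porto → Faro → Guarda: max(3, 11) = 11
The minimum achievable maximum is 11%.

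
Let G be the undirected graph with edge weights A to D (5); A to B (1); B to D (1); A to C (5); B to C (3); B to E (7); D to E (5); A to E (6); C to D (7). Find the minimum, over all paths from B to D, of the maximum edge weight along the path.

A few of the B→D routes:
B -> C -> D: max(3, 7) = 7
B -> C -> A -> D: max(3, 5, 5) = 5
B -> D: max(1) = 1
B -> A -> E -> D: max(1, 6, 5) = 6
B -> A -> D: max(1, 5) = 5
B -> C -> A -> E -> D: max(3, 5, 6, 5) = 6
The minimum achievable maximum is 1.

1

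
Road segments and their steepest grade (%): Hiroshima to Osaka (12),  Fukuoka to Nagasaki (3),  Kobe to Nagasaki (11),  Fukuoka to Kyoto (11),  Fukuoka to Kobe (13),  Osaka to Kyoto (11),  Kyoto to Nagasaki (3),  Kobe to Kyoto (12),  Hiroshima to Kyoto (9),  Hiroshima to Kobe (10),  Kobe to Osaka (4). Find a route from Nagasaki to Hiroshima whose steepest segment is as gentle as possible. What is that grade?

Some routes from Nagasaki to Hiroshima:
Nagasaki → Kobe → Osaka → Kyoto → Hiroshima: max(11, 4, 11, 9) = 11
Nagasaki → Kobe → Hiroshima: max(11, 10) = 11
Nagasaki → Fukuoka → Kyoto → Osaka → Kobe → Hiroshima: max(3, 11, 11, 4, 10) = 11
Nagasaki → Kyoto → Osaka → Kobe → Hiroshima: max(3, 11, 4, 10) = 11
Nagasaki → Fukuoka → Kyoto → Hiroshima: max(3, 11, 9) = 11
Nagasaki → Kyoto → Hiroshima: max(3, 9) = 9
Smallest bottleneck: 9%.

9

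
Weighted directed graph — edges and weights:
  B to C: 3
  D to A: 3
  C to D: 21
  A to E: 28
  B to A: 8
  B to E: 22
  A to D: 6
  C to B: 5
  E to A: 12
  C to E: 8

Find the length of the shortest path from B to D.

14

Candidate routes:
B-E-A-D: 22 + 12 + 6 = 40
B-C-D: 3 + 21 = 24
B-A-D: 8 + 6 = 14
B-C-E-A-D: 3 + 8 + 12 + 6 = 29
Shortest: 14.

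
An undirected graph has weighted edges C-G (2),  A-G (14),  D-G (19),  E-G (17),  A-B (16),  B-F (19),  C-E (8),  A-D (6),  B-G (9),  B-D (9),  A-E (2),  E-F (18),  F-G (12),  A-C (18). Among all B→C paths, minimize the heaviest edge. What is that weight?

9

Comparing a few candidate routes:
B→A→E→C: max(16, 2, 8) = 16
B→D→A→E→C: max(9, 6, 2, 8) = 9
B→D→A→G→C: max(9, 6, 14, 2) = 14
B→G→C: max(9, 2) = 9
B→G→A→E→C: max(9, 14, 2, 8) = 14
Best route has worst link 9.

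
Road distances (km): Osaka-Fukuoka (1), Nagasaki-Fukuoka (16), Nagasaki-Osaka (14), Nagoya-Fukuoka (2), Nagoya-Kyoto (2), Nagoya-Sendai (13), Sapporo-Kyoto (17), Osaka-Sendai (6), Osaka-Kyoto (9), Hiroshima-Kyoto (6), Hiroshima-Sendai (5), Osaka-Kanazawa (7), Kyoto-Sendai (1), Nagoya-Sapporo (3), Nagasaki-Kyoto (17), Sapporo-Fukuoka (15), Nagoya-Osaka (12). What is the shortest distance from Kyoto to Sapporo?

5

Checking several routes:
Kyoto → Sapporo: 17
Kyoto → Nagoya → Sapporo: 2 + 3 = 5
Kyoto → Sendai → Osaka → Fukuoka → Nagoya → Sapporo: 1 + 6 + 1 + 2 + 3 = 13
Kyoto → Osaka → Fukuoka → Nagoya → Sapporo: 9 + 1 + 2 + 3 = 15
Kyoto → Nagoya → Fukuoka → Sapporo: 2 + 2 + 15 = 19
Kyoto → Sendai → Nagoya → Sapporo: 1 + 13 + 3 = 17
The minimum is 5 km.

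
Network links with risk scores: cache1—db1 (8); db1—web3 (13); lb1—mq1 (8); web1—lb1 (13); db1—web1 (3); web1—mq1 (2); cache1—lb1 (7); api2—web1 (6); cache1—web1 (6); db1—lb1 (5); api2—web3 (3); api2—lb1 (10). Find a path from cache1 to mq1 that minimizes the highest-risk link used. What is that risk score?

A few of the cache1→mq1 routes:
cache1-db1-lb1-mq1: max(8, 5, 8) = 8
cache1-lb1-mq1: max(7, 8) = 8
cache1-web1-mq1: max(6, 2) = 6
cache1-lb1-db1-web1-mq1: max(7, 5, 3, 2) = 7
cache1-db1-web1-mq1: max(8, 3, 2) = 8
Best route has worst link 6.

6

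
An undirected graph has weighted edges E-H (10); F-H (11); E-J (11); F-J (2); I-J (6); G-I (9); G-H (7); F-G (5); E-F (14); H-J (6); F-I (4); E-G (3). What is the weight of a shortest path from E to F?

Checking several routes:
E→H→J→F: 10 + 6 + 2 = 18
E→G→F: 3 + 5 = 8
E→F: 14
E→J→F: 11 + 2 = 13
E→G→I→F: 3 + 9 + 4 = 16
Best route has total 8.

8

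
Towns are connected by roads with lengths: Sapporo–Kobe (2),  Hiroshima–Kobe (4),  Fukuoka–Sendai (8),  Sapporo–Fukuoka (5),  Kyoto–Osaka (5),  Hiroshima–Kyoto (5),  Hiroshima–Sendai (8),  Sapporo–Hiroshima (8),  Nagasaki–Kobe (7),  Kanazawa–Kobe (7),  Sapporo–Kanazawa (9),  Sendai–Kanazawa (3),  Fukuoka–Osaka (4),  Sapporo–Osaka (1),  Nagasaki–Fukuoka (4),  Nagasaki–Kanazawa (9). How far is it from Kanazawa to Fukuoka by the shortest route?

11

Some routes from Kanazawa to Fukuoka:
Kanazawa-Sapporo-Fukuoka: 9 + 5 = 14
Kanazawa-Kobe-Sapporo-Osaka-Fukuoka: 7 + 2 + 1 + 4 = 14
Kanazawa-Sapporo-Osaka-Fukuoka: 9 + 1 + 4 = 14
Kanazawa-Nagasaki-Fukuoka: 9 + 4 = 13
Kanazawa-Sendai-Fukuoka: 3 + 8 = 11
Kanazawa-Kobe-Sapporo-Fukuoka: 7 + 2 + 5 = 14
The minimum is 11.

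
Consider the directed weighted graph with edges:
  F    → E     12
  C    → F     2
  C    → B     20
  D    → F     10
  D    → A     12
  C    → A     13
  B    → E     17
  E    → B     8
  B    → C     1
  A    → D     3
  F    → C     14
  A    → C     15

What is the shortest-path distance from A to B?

33

Candidate routes:
A - C - B: 15 + 20 = 35
A - D - F - E - B: 3 + 10 + 12 + 8 = 33
A - D - F - C - B: 3 + 10 + 14 + 20 = 47
A - C - F - E - B: 15 + 2 + 12 + 8 = 37
Shortest: 33.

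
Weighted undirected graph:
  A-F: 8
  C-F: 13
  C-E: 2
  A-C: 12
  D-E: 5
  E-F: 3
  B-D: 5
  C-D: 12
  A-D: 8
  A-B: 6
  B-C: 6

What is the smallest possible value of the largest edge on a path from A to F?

6

Some routes from A to F:
A→F: max(8) = 8
A→D→B→C→E→F: max(8, 5, 6, 2, 3) = 8
A→B→C→E→F: max(6, 6, 2, 3) = 6
A→B→D→E→F: max(6, 5, 5, 3) = 6
A→D→E→F: max(8, 5, 3) = 8
Best route has worst link 6.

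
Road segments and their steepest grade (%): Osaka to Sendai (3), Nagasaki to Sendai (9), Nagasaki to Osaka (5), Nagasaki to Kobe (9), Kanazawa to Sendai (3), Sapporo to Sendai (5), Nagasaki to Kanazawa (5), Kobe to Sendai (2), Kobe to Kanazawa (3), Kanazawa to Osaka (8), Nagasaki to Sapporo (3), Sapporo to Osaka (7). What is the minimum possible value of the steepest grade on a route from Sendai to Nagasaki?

5

Comparing a few candidate routes:
Sendai -> Sapporo -> Nagasaki: max(5, 3) = 5
Sendai -> Kanazawa -> Nagasaki: max(3, 5) = 5
Sendai -> Osaka -> Nagasaki: max(3, 5) = 5
Sendai -> Sapporo -> Osaka -> Nagasaki: max(5, 7, 5) = 7
Sendai -> Osaka -> Sapporo -> Nagasaki: max(3, 7, 3) = 7
Sendai -> Kobe -> Kanazawa -> Nagasaki: max(2, 3, 5) = 5
The minimum achievable maximum is 5%.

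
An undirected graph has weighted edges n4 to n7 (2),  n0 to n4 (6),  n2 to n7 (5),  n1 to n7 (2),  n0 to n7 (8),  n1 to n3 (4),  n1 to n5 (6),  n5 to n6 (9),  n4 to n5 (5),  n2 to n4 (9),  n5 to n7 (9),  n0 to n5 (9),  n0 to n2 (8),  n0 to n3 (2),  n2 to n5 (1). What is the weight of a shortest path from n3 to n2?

10

Some routes from n3 to n2:
n3-n0-n4-n5-n2: 2 + 6 + 5 + 1 = 14
n3-n0-n2: 2 + 8 = 10
n3-n1-n7-n2: 4 + 2 + 5 = 11
n3-n0-n5-n2: 2 + 9 + 1 = 12
n3-n1-n5-n2: 4 + 6 + 1 = 11
The minimum is 10.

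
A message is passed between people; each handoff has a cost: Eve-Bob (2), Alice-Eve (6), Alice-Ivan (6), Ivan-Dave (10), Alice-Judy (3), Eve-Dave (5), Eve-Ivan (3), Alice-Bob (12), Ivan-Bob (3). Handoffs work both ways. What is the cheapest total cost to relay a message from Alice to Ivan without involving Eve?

6

Candidate routes:
Alice-Ivan: 6
Alice-Bob-Ivan: 12 + 3 = 15
Shortest: 6.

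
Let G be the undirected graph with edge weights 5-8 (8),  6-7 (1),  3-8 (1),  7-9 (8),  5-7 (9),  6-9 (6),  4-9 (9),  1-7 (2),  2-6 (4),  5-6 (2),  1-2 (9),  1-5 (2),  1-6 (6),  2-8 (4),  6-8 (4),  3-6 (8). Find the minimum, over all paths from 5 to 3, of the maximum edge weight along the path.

4

A few of the 5→3 routes:
5 → 1 → 7 → 6 → 2 → 8 → 3: max(2, 2, 1, 4, 4, 1) = 4
5 → 6 → 8 → 3: max(2, 4, 1) = 4
5 → 6 → 2 → 8 → 3: max(2, 4, 4, 1) = 4
The minimum achievable maximum is 4.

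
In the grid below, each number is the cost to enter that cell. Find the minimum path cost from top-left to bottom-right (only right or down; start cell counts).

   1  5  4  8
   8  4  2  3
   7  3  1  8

Take [0,0]→[0,1]→[0,2]→[1,2]→[2,2]→[2,3] for a total of 1 + 5 + 4 + 2 + 1 + 8 = 21.

21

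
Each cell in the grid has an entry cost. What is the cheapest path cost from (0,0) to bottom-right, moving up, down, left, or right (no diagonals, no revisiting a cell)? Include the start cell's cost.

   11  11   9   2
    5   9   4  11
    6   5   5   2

34

Take (0,0)→(1,0)→(2,0)→(2,1)→(2,2)→(2,3) for a total of 11 + 5 + 6 + 5 + 5 + 2 = 34.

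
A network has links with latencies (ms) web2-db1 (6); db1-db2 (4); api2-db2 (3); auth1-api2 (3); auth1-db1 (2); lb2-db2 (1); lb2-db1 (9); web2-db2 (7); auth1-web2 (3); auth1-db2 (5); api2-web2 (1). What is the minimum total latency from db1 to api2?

A few of the db1→api2 routes:
db1→db2→api2: 4 + 3 = 7
db1→auth1→api2: 2 + 3 = 5
db1→auth1→web2→api2: 2 + 3 + 1 = 6
db1→web2→api2: 6 + 1 = 7
The minimum is 5 ms.

5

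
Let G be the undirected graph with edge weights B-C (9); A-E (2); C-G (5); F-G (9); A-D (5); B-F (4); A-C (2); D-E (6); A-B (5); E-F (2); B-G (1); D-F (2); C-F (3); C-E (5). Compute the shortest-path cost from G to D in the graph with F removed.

Checking several routes:
G-B-A-D: 1 + 5 + 5 = 11
G-B-A-E-D: 1 + 5 + 2 + 6 = 14
G-C-E-D: 5 + 5 + 6 = 16
G-C-A-D: 5 + 2 + 5 = 12
G-C-A-E-D: 5 + 2 + 2 + 6 = 15
Shortest: 11.

11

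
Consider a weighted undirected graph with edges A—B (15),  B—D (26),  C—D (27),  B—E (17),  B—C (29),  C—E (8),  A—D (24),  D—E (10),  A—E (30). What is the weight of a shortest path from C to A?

38

A few of the C→A routes:
C -> B -> A: 29 + 15 = 44
C -> E -> A: 8 + 30 = 38
C -> E -> D -> A: 8 + 10 + 24 = 42
C -> E -> B -> A: 8 + 17 + 15 = 40
The minimum is 38.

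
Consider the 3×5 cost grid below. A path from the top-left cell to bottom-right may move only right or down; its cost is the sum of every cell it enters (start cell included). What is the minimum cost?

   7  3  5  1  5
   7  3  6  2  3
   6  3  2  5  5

26

Path r0c0→r0c1→r0c2→r0c3→r1c3→r1c4→r2c4: 7 + 3 + 5 + 1 + 2 + 3 + 5 = 26.
(Top row then right column would cost 29.)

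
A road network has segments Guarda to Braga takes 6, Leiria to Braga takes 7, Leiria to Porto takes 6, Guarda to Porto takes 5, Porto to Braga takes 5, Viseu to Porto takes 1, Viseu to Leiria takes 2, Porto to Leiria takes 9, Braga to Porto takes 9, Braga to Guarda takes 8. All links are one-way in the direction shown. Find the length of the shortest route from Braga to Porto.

9

Paths from Braga to Porto:
Braga → Porto: 9
Braga → Guarda → Porto: 8 + 5 = 13
Shortest: 9.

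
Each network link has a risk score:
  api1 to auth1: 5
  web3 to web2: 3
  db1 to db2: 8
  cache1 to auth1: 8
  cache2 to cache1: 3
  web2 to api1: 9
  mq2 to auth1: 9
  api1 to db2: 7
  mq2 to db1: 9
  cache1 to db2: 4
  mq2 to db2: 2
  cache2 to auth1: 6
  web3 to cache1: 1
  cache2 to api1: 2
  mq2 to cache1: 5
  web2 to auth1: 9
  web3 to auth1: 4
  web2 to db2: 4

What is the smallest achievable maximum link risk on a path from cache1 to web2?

Checking several routes:
cache1-db2-api1-cache2-auth1-web3-web2: max(4, 7, 2, 6, 4, 3) = 7
cache1-db2-web2: max(4, 4) = 4
cache1-cache2-api1-auth1-web3-web2: max(3, 2, 5, 4, 3) = 5
cache1-web3-web2: max(1, 3) = 3
cache1-mq2-db2-web2: max(5, 2, 4) = 5
cache1-cache2-auth1-web3-web2: max(3, 6, 4, 3) = 6
Smallest bottleneck: 3.

3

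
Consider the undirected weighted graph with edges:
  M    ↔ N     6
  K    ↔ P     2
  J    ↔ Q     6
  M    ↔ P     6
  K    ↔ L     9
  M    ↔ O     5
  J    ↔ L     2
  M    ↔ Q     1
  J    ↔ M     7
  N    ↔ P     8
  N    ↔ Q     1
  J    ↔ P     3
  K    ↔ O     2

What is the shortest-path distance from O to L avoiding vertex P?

11

Some routes from O to L avoiding P:
O→K→L: 2 + 9 = 11
O→M→J→L: 5 + 7 + 2 = 14
O→M→Q→J→L: 5 + 1 + 6 + 2 = 14
Shortest: 11.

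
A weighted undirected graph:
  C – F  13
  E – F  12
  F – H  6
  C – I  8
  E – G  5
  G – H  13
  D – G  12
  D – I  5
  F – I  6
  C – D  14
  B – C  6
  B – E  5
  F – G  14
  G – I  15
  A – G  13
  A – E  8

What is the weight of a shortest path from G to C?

Some routes from G to C:
G → I → C: 15 + 8 = 23
G → D → C: 12 + 14 = 26
G → D → I → C: 12 + 5 + 8 = 25
G → E → B → C: 5 + 5 + 6 = 16
Shortest: 16.

16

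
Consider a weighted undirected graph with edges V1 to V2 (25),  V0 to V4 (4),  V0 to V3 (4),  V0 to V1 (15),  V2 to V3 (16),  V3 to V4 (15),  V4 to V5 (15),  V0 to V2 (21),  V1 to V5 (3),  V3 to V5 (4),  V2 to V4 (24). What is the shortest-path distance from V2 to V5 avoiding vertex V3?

28

Comparing a few candidate routes:
V2 - V4 - V5: 24 + 15 = 39
V2 - V1 - V5: 25 + 3 = 28
V2 - V0 - V1 - V5: 21 + 15 + 3 = 39
Shortest: 28.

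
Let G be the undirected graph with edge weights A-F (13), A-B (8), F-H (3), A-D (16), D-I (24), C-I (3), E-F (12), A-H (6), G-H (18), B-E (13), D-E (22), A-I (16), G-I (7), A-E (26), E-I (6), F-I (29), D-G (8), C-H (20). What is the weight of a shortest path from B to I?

Comparing a few candidate routes:
B -> A -> H -> F -> E -> I: 8 + 6 + 3 + 12 + 6 = 35
B -> A -> H -> C -> I: 8 + 6 + 20 + 3 = 37
B -> E -> I: 13 + 6 = 19
B -> A -> F -> E -> I: 8 + 13 + 12 + 6 = 39
B -> A -> I: 8 + 16 = 24
B -> A -> H -> G -> I: 8 + 6 + 18 + 7 = 39
The minimum is 19.

19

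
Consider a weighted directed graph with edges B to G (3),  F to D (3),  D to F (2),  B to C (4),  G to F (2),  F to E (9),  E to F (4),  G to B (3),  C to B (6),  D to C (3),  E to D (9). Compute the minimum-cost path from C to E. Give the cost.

20

Routes from C to E:
C-B-G-F-E: 6 + 3 + 2 + 9 = 20
The minimum is 20.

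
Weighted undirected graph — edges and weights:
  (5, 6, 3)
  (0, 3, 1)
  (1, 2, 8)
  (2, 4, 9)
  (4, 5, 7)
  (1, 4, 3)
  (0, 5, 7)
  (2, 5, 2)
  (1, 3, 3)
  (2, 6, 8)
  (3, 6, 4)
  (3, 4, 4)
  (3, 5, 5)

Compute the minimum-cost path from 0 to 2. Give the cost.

8

Comparing a few candidate routes:
0→3→6→5→2: 1 + 4 + 3 + 2 = 10
0→5→2: 7 + 2 = 9
0→3→1→2: 1 + 3 + 8 = 12
0→3→5→2: 1 + 5 + 2 = 8
The minimum is 8.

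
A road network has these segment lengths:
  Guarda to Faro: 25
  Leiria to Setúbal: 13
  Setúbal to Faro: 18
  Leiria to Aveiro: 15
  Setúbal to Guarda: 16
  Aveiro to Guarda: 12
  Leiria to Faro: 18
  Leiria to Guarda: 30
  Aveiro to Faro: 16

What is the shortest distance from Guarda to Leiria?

Checking several routes:
Guarda→Aveiro→Faro→Leiria: 12 + 16 + 18 = 46
Guarda→Aveiro→Leiria: 12 + 15 = 27
Guarda→Setúbal→Leiria: 16 + 13 = 29
Guarda→Setúbal→Faro→Leiria: 16 + 18 + 18 = 52
Guarda→Faro→Leiria: 25 + 18 = 43
Guarda→Leiria: 30
Best route has total 27.

27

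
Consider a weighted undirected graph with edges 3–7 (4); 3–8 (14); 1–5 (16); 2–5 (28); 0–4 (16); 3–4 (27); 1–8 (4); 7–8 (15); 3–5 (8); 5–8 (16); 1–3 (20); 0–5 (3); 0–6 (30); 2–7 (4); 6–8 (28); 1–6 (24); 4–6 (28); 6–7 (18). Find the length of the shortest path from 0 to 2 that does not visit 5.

51

Some routes from 0 to 2 avoiding 5:
0 - 6 - 1 - 8 - 7 - 2: 30 + 24 + 4 + 15 + 4 = 77
0 - 6 - 7 - 2: 30 + 18 + 4 = 52
0 - 4 - 6 - 7 - 2: 16 + 28 + 18 + 4 = 66
0 - 4 - 3 - 7 - 2: 16 + 27 + 4 + 4 = 51
0 - 4 - 3 - 8 - 7 - 2: 16 + 27 + 14 + 15 + 4 = 76
The minimum is 51.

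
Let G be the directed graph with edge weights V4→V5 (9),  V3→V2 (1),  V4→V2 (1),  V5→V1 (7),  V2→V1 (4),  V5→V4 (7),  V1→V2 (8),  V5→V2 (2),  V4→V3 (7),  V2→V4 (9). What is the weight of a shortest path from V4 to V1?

Paths from V4 to V1:
V4→V5→V2→V1: 9 + 2 + 4 = 15
V4→V2→V1: 1 + 4 = 5
V4→V3→V2→V1: 7 + 1 + 4 = 12
V4→V5→V1: 9 + 7 = 16
Best route has total 5.

5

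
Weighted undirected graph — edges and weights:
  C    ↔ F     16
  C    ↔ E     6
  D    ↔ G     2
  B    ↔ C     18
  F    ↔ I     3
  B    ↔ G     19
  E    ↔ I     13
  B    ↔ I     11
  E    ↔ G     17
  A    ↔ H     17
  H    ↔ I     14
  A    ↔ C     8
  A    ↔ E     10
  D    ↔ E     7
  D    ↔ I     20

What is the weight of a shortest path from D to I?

20

Some routes from D to I:
D - E - I: 7 + 13 = 20
D - I: 20
D - G - B - I: 2 + 19 + 11 = 32
D - E - C - F - I: 7 + 6 + 16 + 3 = 32
D - G - E - I: 2 + 17 + 13 = 32
Best route has total 20.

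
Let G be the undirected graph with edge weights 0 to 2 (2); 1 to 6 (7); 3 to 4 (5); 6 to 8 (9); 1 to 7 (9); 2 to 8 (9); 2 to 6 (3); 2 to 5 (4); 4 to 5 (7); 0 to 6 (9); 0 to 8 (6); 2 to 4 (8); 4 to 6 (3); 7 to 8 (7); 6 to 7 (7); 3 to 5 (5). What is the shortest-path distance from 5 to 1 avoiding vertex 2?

Checking several routes:
5 - 4 - 6 - 8 - 7 - 1: 7 + 3 + 9 + 7 + 9 = 35
5 - 4 - 6 - 1: 7 + 3 + 7 = 17
5 - 3 - 4 - 6 - 1: 5 + 5 + 3 + 7 = 20
5 - 3 - 4 - 6 - 8 - 7 - 1: 5 + 5 + 3 + 9 + 7 + 9 = 38
5 - 4 - 6 - 7 - 1: 7 + 3 + 7 + 9 = 26
5 - 3 - 4 - 6 - 7 - 1: 5 + 5 + 3 + 7 + 9 = 29
Best route has total 17.

17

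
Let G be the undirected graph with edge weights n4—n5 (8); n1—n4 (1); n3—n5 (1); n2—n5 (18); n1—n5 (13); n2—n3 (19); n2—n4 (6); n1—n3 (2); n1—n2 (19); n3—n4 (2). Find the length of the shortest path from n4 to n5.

3

Checking several routes:
n4 → n5: 8
n4 → n1 → n5: 1 + 13 = 14
n4 → n1 → n3 → n5: 1 + 2 + 1 = 4
n4 → n3 → n5: 2 + 1 = 3
Best route has total 3.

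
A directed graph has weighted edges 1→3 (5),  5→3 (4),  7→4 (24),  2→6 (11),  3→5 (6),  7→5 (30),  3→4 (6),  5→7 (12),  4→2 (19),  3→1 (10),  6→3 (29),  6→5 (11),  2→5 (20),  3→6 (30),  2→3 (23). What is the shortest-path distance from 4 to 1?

Routes from 4 to 1:
4→2→6→5→3→1: 19 + 11 + 11 + 4 + 10 = 55
4→2→3→1: 19 + 23 + 10 = 52
4→2→6→3→1: 19 + 11 + 29 + 10 = 69
4→2→5→3→1: 19 + 20 + 4 + 10 = 53
Best route has total 52.

52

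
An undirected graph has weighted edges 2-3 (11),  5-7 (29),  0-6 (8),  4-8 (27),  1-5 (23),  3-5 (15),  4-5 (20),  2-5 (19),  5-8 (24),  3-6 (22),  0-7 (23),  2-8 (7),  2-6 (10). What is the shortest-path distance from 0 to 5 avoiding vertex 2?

45

Paths from 0 to 5 avoiding 2:
0-7-5: 23 + 29 = 52
0-6-3-5: 8 + 22 + 15 = 45
Shortest: 45.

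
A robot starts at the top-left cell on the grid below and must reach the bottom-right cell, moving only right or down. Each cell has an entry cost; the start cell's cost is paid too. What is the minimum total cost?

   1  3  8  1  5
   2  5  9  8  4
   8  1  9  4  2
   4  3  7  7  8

32

Best path: r0c0 → r0c1 → r0c2 → r0c3 → r0c4 → r1c4 → r2c4 → r3c4
Cost: 1 + 3 + 8 + 1 + 5 + 4 + 2 + 8 = 32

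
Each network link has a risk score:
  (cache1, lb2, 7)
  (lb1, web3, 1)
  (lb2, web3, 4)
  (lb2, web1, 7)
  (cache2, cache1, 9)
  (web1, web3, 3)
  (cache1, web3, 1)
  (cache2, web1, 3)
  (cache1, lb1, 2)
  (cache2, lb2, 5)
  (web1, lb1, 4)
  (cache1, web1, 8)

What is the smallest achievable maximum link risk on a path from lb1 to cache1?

A few of the lb1→cache1 routes:
lb1 - web1 - web3 - cache1: max(4, 3, 1) = 4
lb1 - cache1: max(2) = 2
lb1 - web1 - lb2 - web3 - cache1: max(4, 7, 4, 1) = 7
lb1 - web3 - cache1: max(1, 1) = 1
lb1 - web1 - web3 - lb2 - cache1: max(4, 3, 4, 7) = 7
lb1 - web1 - cache2 - lb2 - web3 - cache1: max(4, 3, 5, 4, 1) = 5
Smallest bottleneck: 1.

1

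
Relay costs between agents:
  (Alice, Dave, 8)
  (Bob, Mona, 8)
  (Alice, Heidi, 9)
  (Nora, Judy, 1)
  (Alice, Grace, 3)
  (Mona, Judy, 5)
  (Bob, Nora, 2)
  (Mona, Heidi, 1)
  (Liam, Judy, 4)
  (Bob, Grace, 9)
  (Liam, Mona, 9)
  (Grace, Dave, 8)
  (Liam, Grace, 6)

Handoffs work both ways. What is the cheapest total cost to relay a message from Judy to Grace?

Some routes from Judy to Grace:
Judy→Nora→Bob→Grace: 1 + 2 + 9 = 12
Judy→Mona→Bob→Grace: 5 + 8 + 9 = 22
Judy→Liam→Grace: 4 + 6 = 10
Judy→Mona→Liam→Grace: 5 + 9 + 6 = 20
Judy→Mona→Heidi→Alice→Grace: 5 + 1 + 9 + 3 = 18
The minimum is 10.

10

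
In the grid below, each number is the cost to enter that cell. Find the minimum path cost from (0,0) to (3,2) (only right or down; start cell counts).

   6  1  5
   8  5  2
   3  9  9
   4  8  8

31

Cheapest: (0,0) -> (0,1) -> (0,2) -> (1,2) -> (2,2) -> (3,2)
  6 + 1 + 5 + 2 + 9 + 8 = 31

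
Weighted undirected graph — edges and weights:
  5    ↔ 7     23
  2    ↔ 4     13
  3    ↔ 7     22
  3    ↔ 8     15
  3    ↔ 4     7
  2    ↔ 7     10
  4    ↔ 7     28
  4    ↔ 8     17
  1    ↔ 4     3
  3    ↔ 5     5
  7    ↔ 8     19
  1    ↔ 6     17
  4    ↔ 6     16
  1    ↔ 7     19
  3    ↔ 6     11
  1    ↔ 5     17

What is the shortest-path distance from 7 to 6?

33

A few of the 7→6 routes:
7→1→4→6: 19 + 3 + 16 = 38
7→2→4→6: 10 + 13 + 16 = 39
7→3→6: 22 + 11 = 33
7→1→6: 19 + 17 = 36
7→5→3→6: 23 + 5 + 11 = 39
Best route has total 33.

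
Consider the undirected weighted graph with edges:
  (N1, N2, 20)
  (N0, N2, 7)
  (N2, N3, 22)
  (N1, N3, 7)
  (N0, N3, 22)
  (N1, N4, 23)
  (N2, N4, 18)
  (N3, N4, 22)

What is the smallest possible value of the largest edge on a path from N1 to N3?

7

Checking several routes:
N1-N2-N3: max(20, 22) = 22
N1-N3: max(7) = 7
N1-N2-N0-N3: max(20, 7, 22) = 22
Smallest bottleneck: 7.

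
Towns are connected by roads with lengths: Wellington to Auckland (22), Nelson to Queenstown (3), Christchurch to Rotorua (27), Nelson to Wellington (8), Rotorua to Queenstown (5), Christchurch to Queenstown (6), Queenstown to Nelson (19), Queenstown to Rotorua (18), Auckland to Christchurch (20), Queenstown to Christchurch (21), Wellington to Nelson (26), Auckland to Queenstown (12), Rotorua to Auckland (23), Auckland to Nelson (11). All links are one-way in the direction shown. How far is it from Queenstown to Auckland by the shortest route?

Candidate routes:
Queenstown - Christchurch - Rotorua - Auckland: 21 + 27 + 23 = 71
Queenstown - Rotorua - Auckland: 18 + 23 = 41
Queenstown - Nelson - Wellington - Auckland: 19 + 8 + 22 = 49
Best route has total 41.

41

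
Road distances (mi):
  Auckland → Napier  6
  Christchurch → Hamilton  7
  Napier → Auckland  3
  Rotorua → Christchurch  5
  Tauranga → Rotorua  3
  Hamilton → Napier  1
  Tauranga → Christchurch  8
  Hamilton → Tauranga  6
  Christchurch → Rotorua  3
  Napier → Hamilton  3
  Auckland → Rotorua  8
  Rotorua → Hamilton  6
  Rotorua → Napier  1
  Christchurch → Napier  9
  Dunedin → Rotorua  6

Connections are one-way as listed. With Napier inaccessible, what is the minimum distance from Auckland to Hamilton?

14

Candidate routes:
Auckland - Rotorua - Hamilton: 8 + 6 = 14
Auckland - Rotorua - Christchurch - Hamilton: 8 + 5 + 7 = 20
Best route has total 14 mi.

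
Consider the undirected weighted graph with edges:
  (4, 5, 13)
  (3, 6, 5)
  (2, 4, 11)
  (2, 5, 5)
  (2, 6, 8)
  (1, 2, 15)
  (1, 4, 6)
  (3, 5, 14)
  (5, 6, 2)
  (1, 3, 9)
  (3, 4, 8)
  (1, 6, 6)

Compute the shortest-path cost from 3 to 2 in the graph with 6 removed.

19

Checking several routes:
3 -> 5 -> 2: 14 + 5 = 19
3 -> 1 -> 4 -> 2: 9 + 6 + 11 = 26
3 -> 1 -> 2: 9 + 15 = 24
3 -> 4 -> 1 -> 2: 8 + 6 + 15 = 29
3 -> 4 -> 5 -> 2: 8 + 13 + 5 = 26
3 -> 4 -> 2: 8 + 11 = 19
The minimum is 19.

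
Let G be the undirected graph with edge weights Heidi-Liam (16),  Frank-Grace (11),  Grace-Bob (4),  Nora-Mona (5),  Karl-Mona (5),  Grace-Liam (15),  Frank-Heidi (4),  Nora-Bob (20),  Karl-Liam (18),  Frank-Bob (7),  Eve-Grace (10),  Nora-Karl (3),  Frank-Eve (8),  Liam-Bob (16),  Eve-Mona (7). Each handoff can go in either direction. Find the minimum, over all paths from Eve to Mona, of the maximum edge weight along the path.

7

Checking several routes:
Eve -> Grace -> Frank -> Heidi -> Liam -> Karl -> Mona: max(10, 11, 4, 16, 18, 5) = 18
Eve -> Grace -> Frank -> Bob -> Liam -> Karl -> Nora -> Mona: max(10, 11, 7, 16, 18, 3, 5) = 18
Eve -> Mona: max(7) = 7
Eve -> Grace -> Frank -> Bob -> Liam -> Karl -> Mona: max(10, 11, 7, 16, 18, 5) = 18
Eve -> Grace -> Frank -> Heidi -> Liam -> Karl -> Nora -> Mona: max(10, 11, 4, 16, 18, 3, 5) = 18
The minimum achievable maximum is 7.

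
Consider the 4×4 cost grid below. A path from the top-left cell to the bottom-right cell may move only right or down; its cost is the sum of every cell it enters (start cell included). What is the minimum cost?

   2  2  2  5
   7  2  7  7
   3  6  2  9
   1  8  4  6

One optimal route is r0c0 r0c1 r1c1 r2c1 r2c2 r3c2 r3c3.
Its cost is 2 + 2 + 2 + 6 + 2 + 4 + 6 = 24.
For comparison, the top-then-right route costs 33.

24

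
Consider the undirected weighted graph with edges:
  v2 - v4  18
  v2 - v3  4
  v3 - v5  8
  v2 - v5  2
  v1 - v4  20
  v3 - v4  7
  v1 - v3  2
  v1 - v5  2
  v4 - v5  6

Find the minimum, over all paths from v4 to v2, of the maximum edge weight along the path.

6

Comparing a few candidate routes:
v4→v5→v1→v3→v2: max(6, 2, 2, 4) = 6
v4→v5→v3→v2: max(6, 8, 4) = 8
v4→v3→v2: max(7, 4) = 7
v4→v5→v2: max(6, 2) = 6
v4→v3→v1→v5→v2: max(7, 2, 2, 2) = 7
Best route has worst link 6.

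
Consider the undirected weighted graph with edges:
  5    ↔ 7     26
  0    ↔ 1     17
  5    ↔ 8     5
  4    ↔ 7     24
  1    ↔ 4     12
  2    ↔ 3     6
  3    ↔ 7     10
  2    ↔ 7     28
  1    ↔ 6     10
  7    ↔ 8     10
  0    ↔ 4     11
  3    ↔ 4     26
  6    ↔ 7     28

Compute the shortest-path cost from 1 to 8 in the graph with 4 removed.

48

Routes from 1 to 8 avoiding 4:
1→6→7→5→8: 10 + 28 + 26 + 5 = 69
1→6→7→8: 10 + 28 + 10 = 48
Best route has total 48.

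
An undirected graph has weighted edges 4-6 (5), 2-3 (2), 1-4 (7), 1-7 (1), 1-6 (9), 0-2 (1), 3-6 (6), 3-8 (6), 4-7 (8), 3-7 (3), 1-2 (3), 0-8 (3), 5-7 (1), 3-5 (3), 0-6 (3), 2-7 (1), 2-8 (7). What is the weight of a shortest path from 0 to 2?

Comparing a few candidate routes:
0→8→2: 3 + 7 = 10
0→6→3→2: 3 + 6 + 2 = 11
0→6→3→7→2: 3 + 6 + 3 + 1 = 13
0→2: 1
0→8→3→7→2: 3 + 6 + 3 + 1 = 13
0→8→3→2: 3 + 6 + 2 = 11
Shortest: 1.

1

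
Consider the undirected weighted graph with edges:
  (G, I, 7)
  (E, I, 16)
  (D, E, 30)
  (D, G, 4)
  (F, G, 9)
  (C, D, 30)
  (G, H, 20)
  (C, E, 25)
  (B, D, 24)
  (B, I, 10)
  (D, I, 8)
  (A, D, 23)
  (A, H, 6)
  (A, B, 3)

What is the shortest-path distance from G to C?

34

Some routes from G to C:
G → D → C: 4 + 30 = 34
G → I → D → C: 7 + 8 + 30 = 45
G → D → E → C: 4 + 30 + 25 = 59
G → I → E → C: 7 + 16 + 25 = 48
G → D → I → E → C: 4 + 8 + 16 + 25 = 53
Best route has total 34.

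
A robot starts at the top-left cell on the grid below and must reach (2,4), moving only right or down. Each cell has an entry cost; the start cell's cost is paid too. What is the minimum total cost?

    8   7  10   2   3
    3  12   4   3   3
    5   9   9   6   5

Best path: [0,0] → [0,1] → [0,2] → [0,3] → [0,4] → [1,4] → [2,4]
Cost: 8 + 7 + 10 + 2 + 3 + 3 + 5 = 38

38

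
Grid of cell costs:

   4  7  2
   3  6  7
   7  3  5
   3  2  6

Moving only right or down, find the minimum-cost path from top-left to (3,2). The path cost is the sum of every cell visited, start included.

24

Take r0c0 -> r1c0 -> r1c1 -> r2c1 -> r3c1 -> r3c2 for a total of 4 + 3 + 6 + 3 + 2 + 6 = 24.
(Top row then right column would cost 31.)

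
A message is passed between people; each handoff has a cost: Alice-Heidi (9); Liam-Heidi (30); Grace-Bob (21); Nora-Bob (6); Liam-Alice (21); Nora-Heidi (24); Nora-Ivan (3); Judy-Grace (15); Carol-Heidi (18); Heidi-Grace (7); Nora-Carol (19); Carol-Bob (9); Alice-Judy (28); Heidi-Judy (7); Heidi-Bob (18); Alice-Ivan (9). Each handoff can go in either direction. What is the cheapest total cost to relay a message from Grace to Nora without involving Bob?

28

Checking several routes:
Grace -> Judy -> Heidi -> Nora: 15 + 7 + 24 = 46
Grace -> Heidi -> Carol -> Nora: 7 + 18 + 19 = 44
Grace -> Heidi -> Nora: 7 + 24 = 31
Grace -> Judy -> Heidi -> Alice -> Ivan -> Nora: 15 + 7 + 9 + 9 + 3 = 43
Grace -> Heidi -> Judy -> Alice -> Ivan -> Nora: 7 + 7 + 28 + 9 + 3 = 54
Grace -> Heidi -> Alice -> Ivan -> Nora: 7 + 9 + 9 + 3 = 28
Best route has total 28.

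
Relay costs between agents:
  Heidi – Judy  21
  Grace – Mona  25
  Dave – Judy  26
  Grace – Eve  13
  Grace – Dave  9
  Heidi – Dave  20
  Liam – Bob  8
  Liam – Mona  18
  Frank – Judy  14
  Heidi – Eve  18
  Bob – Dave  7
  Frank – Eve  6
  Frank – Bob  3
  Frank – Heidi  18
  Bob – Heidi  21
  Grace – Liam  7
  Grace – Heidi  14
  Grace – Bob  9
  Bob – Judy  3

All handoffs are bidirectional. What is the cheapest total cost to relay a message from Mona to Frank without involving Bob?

44

Comparing a few candidate routes:
Mona -> Grace -> Eve -> Frank: 25 + 13 + 6 = 44
Mona -> Grace -> Heidi -> Frank: 25 + 14 + 18 = 57
Mona -> Liam -> Grace -> Eve -> Frank: 18 + 7 + 13 + 6 = 44
Mona -> Liam -> Grace -> Heidi -> Frank: 18 + 7 + 14 + 18 = 57
Best route has total 44.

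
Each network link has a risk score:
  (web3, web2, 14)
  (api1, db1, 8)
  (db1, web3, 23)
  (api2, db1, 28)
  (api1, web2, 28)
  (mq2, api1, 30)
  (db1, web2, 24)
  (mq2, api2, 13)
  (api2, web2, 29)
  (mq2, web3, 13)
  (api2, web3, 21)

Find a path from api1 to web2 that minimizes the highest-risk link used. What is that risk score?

Checking several routes:
api1 -> db1 -> web3 -> web2: max(8, 23, 14) = 23
api1 -> db1 -> api2 -> mq2 -> web3 -> web2: max(8, 28, 13, 13, 14) = 28
api1 -> db1 -> web2: max(8, 24) = 24
Smallest bottleneck: 23.

23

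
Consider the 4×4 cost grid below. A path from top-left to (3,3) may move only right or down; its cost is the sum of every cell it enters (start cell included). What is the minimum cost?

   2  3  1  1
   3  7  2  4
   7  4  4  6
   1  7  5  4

21

One optimal route is (0,0) → (0,1) → (0,2) → (0,3) → (1,3) → (2,3) → (3,3).
Its cost is 2 + 3 + 1 + 1 + 4 + 6 + 4 = 21.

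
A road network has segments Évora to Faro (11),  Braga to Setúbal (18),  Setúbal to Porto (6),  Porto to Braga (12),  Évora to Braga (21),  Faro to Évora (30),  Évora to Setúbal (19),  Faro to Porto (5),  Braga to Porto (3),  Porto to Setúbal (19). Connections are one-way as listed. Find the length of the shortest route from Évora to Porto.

16

Candidate routes:
Évora → Faro → Porto: 11 + 5 = 16
Évora → Setúbal → Porto: 19 + 6 = 25
Évora → Braga → Setúbal → Porto: 21 + 18 + 6 = 45
Évora → Braga → Porto: 21 + 3 = 24
Best route has total 16.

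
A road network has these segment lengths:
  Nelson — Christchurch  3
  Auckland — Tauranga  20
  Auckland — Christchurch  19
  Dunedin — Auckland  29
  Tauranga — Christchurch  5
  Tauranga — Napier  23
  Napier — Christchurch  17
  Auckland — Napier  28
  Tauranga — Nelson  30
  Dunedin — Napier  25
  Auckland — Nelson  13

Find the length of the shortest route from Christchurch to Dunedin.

Some routes from Christchurch to Dunedin:
Christchurch - Nelson - Auckland - Dunedin: 3 + 13 + 29 = 45
Christchurch - Napier - Dunedin: 17 + 25 = 42
Christchurch - Auckland - Dunedin: 19 + 29 = 48
Shortest: 42.

42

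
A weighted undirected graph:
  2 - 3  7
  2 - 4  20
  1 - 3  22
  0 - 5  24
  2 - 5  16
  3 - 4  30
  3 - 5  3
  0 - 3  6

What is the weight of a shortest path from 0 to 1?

28

Paths from 0 to 1:
0-3-1: 6 + 22 = 28
0-5-2-4-3-1: 24 + 16 + 20 + 30 + 22 = 112
0-5-2-3-1: 24 + 16 + 7 + 22 = 69
0-5-3-1: 24 + 3 + 22 = 49
Shortest: 28.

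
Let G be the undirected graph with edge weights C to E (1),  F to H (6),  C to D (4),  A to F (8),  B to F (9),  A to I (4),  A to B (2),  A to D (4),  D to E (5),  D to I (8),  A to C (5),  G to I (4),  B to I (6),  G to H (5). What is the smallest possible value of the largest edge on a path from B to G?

4

Comparing a few candidate routes:
B → I → G: max(6, 4) = 6
B → I → D → C → A → F → H → G: max(6, 8, 4, 5, 8, 6, 5) = 8
B → A → I → G: max(2, 4, 4) = 4
B → I → D → E → C → A → F → H → G: max(6, 8, 5, 1, 5, 8, 6, 5) = 8
B → I → D → A → F → H → G: max(6, 8, 4, 8, 6, 5) = 8
Smallest bottleneck: 4.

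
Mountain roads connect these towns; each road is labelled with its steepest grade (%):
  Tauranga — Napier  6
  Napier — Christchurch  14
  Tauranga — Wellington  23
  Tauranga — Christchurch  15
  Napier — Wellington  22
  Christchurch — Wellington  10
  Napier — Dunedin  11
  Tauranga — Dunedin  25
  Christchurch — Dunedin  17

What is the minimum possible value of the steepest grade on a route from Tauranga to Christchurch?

Some routes from Tauranga to Christchurch:
Tauranga -> Wellington -> Christchurch: max(23, 10) = 23
Tauranga -> Napier -> Dunedin -> Christchurch: max(6, 11, 17) = 17
Tauranga -> Napier -> Wellington -> Christchurch: max(6, 22, 10) = 22
Tauranga -> Napier -> Christchurch: max(6, 14) = 14
Tauranga -> Christchurch: max(15) = 15
Smallest bottleneck: 14%.

14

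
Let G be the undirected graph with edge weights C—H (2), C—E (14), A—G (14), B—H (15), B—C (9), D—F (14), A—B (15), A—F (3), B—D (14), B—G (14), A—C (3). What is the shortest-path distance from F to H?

Some routes from F to H:
F → A → C → H: 3 + 3 + 2 = 8
F → A → B → C → H: 3 + 15 + 9 + 2 = 29
F → D → B → C → H: 14 + 14 + 9 + 2 = 39
F → A → B → H: 3 + 15 + 15 = 33
F → A → C → B → H: 3 + 3 + 9 + 15 = 30
Shortest: 8.

8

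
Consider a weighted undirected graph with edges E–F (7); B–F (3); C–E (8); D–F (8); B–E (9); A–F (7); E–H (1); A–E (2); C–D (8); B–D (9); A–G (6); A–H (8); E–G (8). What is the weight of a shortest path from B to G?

16

A few of the B→G routes:
B - F - A - E - G: 3 + 7 + 2 + 8 = 20
B - E - A - G: 9 + 2 + 6 = 17
B - E - G: 9 + 8 = 17
B - F - E - A - G: 3 + 7 + 2 + 6 = 18
B - F - E - G: 3 + 7 + 8 = 18
B - F - A - G: 3 + 7 + 6 = 16
The minimum is 16.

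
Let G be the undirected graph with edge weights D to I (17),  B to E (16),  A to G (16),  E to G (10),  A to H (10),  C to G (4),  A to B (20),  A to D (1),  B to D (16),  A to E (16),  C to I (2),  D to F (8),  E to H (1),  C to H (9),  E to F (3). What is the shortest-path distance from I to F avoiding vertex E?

25

Routes from I to F avoiding E:
I → D → F: 17 + 8 = 25
I → C → H → A → B → D → F: 2 + 9 + 10 + 20 + 16 + 8 = 65
I → C → G → A → D → F: 2 + 4 + 16 + 1 + 8 = 31
I → C → G → A → B → D → F: 2 + 4 + 16 + 20 + 16 + 8 = 66
I → C → H → A → D → F: 2 + 9 + 10 + 1 + 8 = 30
Shortest: 25.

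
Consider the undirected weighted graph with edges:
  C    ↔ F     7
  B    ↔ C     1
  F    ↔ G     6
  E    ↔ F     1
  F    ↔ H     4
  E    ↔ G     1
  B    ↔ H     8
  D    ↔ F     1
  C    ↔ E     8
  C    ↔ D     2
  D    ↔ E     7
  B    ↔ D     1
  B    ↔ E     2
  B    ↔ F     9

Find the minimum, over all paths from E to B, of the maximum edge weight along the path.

Some routes from E to B:
E→G→F→D→C→B: max(1, 6, 1, 2, 1) = 6
E→G→F→D→B: max(1, 6, 1, 1) = 6
E→F→D→C→B: max(1, 1, 2, 1) = 2
E→F→D→B: max(1, 1, 1) = 1
E→B: max(2) = 2
Best route has worst link 1.

1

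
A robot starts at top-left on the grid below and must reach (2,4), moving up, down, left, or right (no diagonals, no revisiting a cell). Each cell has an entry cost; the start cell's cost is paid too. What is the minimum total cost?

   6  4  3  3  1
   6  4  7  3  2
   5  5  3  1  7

Path [0,0] -> [0,1] -> [0,2] -> [0,3] -> [0,4] -> [1,4] -> [2,4]: 6 + 4 + 3 + 3 + 1 + 2 + 7 = 26.

26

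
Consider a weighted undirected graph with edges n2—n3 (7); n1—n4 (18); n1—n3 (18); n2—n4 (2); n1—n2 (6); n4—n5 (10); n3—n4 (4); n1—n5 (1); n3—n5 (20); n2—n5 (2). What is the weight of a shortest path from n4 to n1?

Comparing a few candidate routes:
n4 → n3 → n2 → n1: 4 + 7 + 6 = 17
n4 → n5 → n1: 10 + 1 = 11
n4 → n3 → n2 → n5 → n1: 4 + 7 + 2 + 1 = 14
n4 → n2 → n1: 2 + 6 = 8
n4 → n2 → n5 → n1: 2 + 2 + 1 = 5
The minimum is 5.

5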